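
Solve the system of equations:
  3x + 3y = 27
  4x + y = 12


Using Cramer's rule:
Determinant D = (3)(1) - (4)(3) = 3 - 12 = -9
Dx = (27)(1) - (12)(3) = 27 - 36 = -9
Dy = (3)(12) - (4)(27) = 36 - 108 = -72
x = Dx/D = -9/-9 = 1
y = Dy/D = -72/-9 = 8

x = 1, y = 8


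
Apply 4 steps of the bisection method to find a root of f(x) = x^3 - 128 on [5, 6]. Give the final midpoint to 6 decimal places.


f(x) = x^3 - 128
f(5) = -3 < 0
f(6) = 88 > 0

Step 1: midpoint = (5.000000 + 6.000000)/2 = 5.500000
  f(5.500000) = 38.375000
  f(mid) > 0, so root is in [5.000000, 5.500000]

Step 2: midpoint = (5.000000 + 5.500000)/2 = 5.250000
  f(5.250000) = 16.703125
  f(mid) > 0, so root is in [5.000000, 5.250000]

Step 3: midpoint = (5.000000 + 5.250000)/2 = 5.125000
  f(5.125000) = 6.611328
  f(mid) > 0, so root is in [5.000000, 5.125000]

Step 4: midpoint = (5.000000 + 5.125000)/2 = 5.062500
  f(5.062500) = 1.746338
  f(mid) > 0, so root is in [5.000000, 5.062500]

midpoint = 5.062500


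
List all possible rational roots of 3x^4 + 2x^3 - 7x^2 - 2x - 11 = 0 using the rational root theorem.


Rational root theorem: possible roots are ±p/q where:
  p divides the constant term (-11): p ∈ {1, 11}
  q divides the leading coefficient (3): q ∈ {1, 3}

All possible rational roots: -11, -11/3, -1, -1/3, 1/3, 1, 11/3, 11

-11, -11/3, -1, -1/3, 1/3, 1, 11/3, 11


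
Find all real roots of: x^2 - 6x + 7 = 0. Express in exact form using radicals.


Using the quadratic formula: x = (-b ± sqrt(b^2 - 4ac)) / (2a)
Here a = 1, b = -6, c = 7
Discriminant = b^2 - 4ac = (-6)^2 - 4(1)(7) = 36 - 28 = 8
Since discriminant = 8 > 0, there are two real roots.
x = (6 ± 2*sqrt(2)) / 2
Simplifying: x = 3 ± sqrt(2)
Numerically: x ≈ 4.4142 or x ≈ 1.5858

x = 3 + sqrt(2) or x = 3 - sqrt(2)


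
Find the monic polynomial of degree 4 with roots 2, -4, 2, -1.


A monic polynomial with roots 2, -4, 2, -1 is:
p(x) = (x - 2)(x + 4)(x - 2)(x + 1)
After multiplying by (x - 2): x - 2
After multiplying by (x + 4): x^2 + 2x - 8
After multiplying by (x - 2): x^3 - 12x + 16
After multiplying by (x + 1): x^4 + x^3 - 12x^2 + 4x + 16

x^4 + x^3 - 12x^2 + 4x + 16


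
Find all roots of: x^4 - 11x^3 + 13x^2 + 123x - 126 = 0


Let p(x) = x^4 - 11x^3 + 13x^2 + 123x - 126. By the rational root theorem (leading coefficient 1), any rational root is an integer divisor of 126: try ±1, ±2, ... in turn.
Test x = 1: value = 0 ✓, so (x - 1) is a factor.
Synthetic division by (x - 1): bring down 1; 1(1) - 11 = -10; (-10)(1) + 13 = 3; 3(1) + 123 = 126; 126(1) - 126 = 0 → quotient x^3 - 10x^2 + 3x + 126, remainder 0.
Continue with the quotient x^3 - 10x^2 + 3x + 126 (candidates must divide 126; re-test x = 1 first in case it repeats).
Test x = 1: value = 120 ≠ 0.
Test x = -1: value = 112 ≠ 0.
Test x = 2: value = 100 ≠ 0.
Test x = -2: value = 72 ≠ 0.
Test x = 3: value = 72 ≠ 0.
Test x = -3: value = 0 ✓, so (x + 3) is a factor.
Synthetic division by (x + 3): bring down 1; 1(-3) - 10 = -13; (-13)(-3) + 3 = 42; 42(-3) + 126 = 0 → quotient x^2 - 13x + 42, remainder 0.
Solve the quadratic x^2 - 13x + 42 = 0: discriminant = (-13)^2 - 4(1)(42) = 169 - 168 = 1.
sqrt(1) = 1, so x = (13 ± 1)/2: x = 7 or x = 6.
Collecting all roots found:

x = -3, x = 1, x = 6, x = 7


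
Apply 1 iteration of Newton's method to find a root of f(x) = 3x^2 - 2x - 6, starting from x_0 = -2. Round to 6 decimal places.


Newton's method: x_(n+1) = x_n - f(x_n)/f'(x_n)
f(x) = 3x^2 - 2x - 6
f'(x) = 6x - 2

Iteration 1:
  f(-2.000000) = 10.000000
  f'(-2.000000) = -14.000000
  x_1 = -2.000000 - (10.000000)/(-14.000000) = -1.285714

x_1 = -1.285714


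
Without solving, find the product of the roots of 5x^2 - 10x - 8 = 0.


By Vieta's formulas for ax^2 + bx + c = 0:
  Sum of roots = -b/a
  Product of roots = c/a

Here a = 5, b = -10, c = -8
Sum = -(-10)/5 = 2
Product = -8/5 = -8/5

Product = -8/5


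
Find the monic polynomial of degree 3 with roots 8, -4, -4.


A monic polynomial with roots 8, -4, -4 is:
p(x) = (x - 8)(x + 4)(x + 4)
After multiplying by (x - 8): x - 8
After multiplying by (x + 4): x^2 - 4x - 32
After multiplying by (x + 4): x^3 - 48x - 128

x^3 - 48x - 128


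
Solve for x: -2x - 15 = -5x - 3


Starting with: -2x - 15 = -5x - 3
Move all x terms to left: (-2 + 5)x = -3 + 15
Simplify: 3x = 12
Divide both sides by 3: x = 4

x = 4


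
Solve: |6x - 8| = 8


An absolute value equation |expr| = 8 gives two cases:
Case 1: 6x - 8 = 8
  6x = 16, so x = 8/3
Case 2: 6x - 8 = -8
  6x = 0, so x = 0

x = 0, x = 8/3


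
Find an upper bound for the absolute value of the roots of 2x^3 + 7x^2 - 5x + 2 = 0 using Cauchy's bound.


Cauchy's bound: all roots r satisfy |r| <= 1 + max(|a_i/a_n|) for i = 0,...,n-1
where a_n is the leading coefficient.

Coefficients: [2, 7, -5, 2]
Leading coefficient a_n = 2
Ratios |a_i/a_n|: 7/2, 5/2, 1
Maximum ratio: 7/2
Cauchy's bound: |r| <= 1 + 7/2 = 9/2

Upper bound = 9/2


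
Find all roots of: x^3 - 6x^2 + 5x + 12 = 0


Let p(x) = x^3 - 6x^2 + 5x + 12. By the rational root theorem (leading coefficient 1), any rational root is an integer divisor of 12: try ±1, ±2, ... in turn.
Test x = 1: value = 12 ≠ 0.
Test x = -1: value = 0 ✓, so (x + 1) is a factor.
Synthetic division by (x + 1): bring down 1; 1(-1) - 6 = -7; (-7)(-1) + 5 = 12; 12(-1) + 12 = 0 → quotient x^2 - 7x + 12, remainder 0.
Solve the quadratic x^2 - 7x + 12 = 0: discriminant = (-7)^2 - 4(1)(12) = 49 - 48 = 1.
sqrt(1) = 1, so x = (7 ± 1)/2: x = 4 or x = 3.
Collecting all roots found:

x = -1, x = 3, x = 4


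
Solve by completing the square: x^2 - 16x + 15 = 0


Start: x^2 - 16x + 15 = 0
Move constant: x^2 - 16x = -15
Half of -16 is -8, squared is 64
Add 64 to both sides: x^2 - 16x + 64 = 49
(x - 8)^2 = 49
x - 8 = ±7
x = 8 + 7 = 15 or x = 8 - 7 = 1

x = 1, x = 15


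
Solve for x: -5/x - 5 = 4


Subtract -5 from both sides: -5/x = 9
Multiply both sides by x: -5 = 9 * x
Divide by 9: x = -5/9

x = -5/9


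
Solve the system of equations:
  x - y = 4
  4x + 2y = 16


Using Cramer's rule:
Determinant D = (1)(2) - (4)(-1) = 2 + 4 = 6
Dx = (4)(2) - (16)(-1) = 8 + 16 = 24
Dy = (1)(16) - (4)(4) = 16 - 16 = 0
x = Dx/D = 24/6 = 4
y = Dy/D = 0/6 = 0

x = 4, y = 0


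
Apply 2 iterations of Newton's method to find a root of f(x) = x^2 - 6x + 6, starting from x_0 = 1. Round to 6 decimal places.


Newton's method: x_(n+1) = x_n - f(x_n)/f'(x_n)
f(x) = x^2 - 6x + 6
f'(x) = 2x - 6

Iteration 1:
  f(1.000000) = 1.000000
  f'(1.000000) = -4.000000
  x_1 = 1.000000 - (1.000000)/(-4.000000) = 1.250000

Iteration 2:
  f(1.250000) = 0.062500
  f'(1.250000) = -3.500000
  x_2 = 1.250000 - (0.062500)/(-3.500000) = 1.267857

x_2 = 1.267857


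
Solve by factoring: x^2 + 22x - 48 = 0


We need two numbers that multiply to -48 and add to 22.
Those numbers are -2 and 24 (since (-2) * 24 = -48 and (-2) + 24 = 22).
So x^2 + 22x - 48 = (x - 2)(x + 24) = 0
Setting each factor to zero: x = 2 or x = -24

x = -24, x = 2


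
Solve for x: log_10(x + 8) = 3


Convert to exponential form: x + 8 = 10^3 = 1000
x = 1000 - 8 = 992
Check: log_10(992 + 8) = log_10(1000) = log_10(1000) = 3 ✓

x = 992


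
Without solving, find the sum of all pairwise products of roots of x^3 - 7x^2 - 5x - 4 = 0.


By Vieta's formulas for x^3 + bx^2 + cx + d = 0:
  r1 + r2 + r3 = -b/a = 7
  r1*r2 + r1*r3 + r2*r3 = c/a = -5
  r1*r2*r3 = -d/a = 4


Sum of pairwise products = -5


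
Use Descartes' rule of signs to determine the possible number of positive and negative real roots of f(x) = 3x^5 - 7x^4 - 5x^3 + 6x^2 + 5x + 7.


Descartes' rule of signs:

For positive roots, count sign changes in f(x) = 3x^5 - 7x^4 - 5x^3 + 6x^2 + 5x + 7:
Signs of coefficients: +, -, -, +, +, +
Number of sign changes: 2
Possible positive real roots: 2, 0

For negative roots, examine f(-x) = -3x^5 - 7x^4 + 5x^3 + 6x^2 - 5x + 7:
Signs of coefficients: -, -, +, +, -, +
Number of sign changes: 3
Possible negative real roots: 3, 1

Positive roots: 2 or 0; Negative roots: 3 or 1


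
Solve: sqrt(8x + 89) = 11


Square both sides: 8x + 89 = 11^2 = 121
8x = 121 - 89 = 32
x = 4
Check: sqrt(8*4 + 89) = sqrt(121) = 11 ✓

x = 4


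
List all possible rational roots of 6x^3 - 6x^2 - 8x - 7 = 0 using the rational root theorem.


Rational root theorem: possible roots are ±p/q where:
  p divides the constant term (-7): p ∈ {1, 7}
  q divides the leading coefficient (6): q ∈ {1, 2, 3, 6}

All possible rational roots: -7, -7/2, -7/3, -7/6, -1, -1/2, -1/3, -1/6, 1/6, 1/3, 1/2, 1, 7/6, 7/3, 7/2, 7

-7, -7/2, -7/3, -7/6, -1, -1/2, -1/3, -1/6, 1/6, 1/3, 1/2, 1, 7/6, 7/3, 7/2, 7


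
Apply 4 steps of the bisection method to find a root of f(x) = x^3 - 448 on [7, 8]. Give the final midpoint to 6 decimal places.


f(x) = x^3 - 448
f(7) = -105 < 0
f(8) = 64 > 0

Step 1: midpoint = (7.000000 + 8.000000)/2 = 7.500000
  f(7.500000) = -26.125000
  f(mid) < 0, so root is in [7.500000, 8.000000]

Step 2: midpoint = (7.500000 + 8.000000)/2 = 7.750000
  f(7.750000) = 17.484375
  f(mid) > 0, so root is in [7.500000, 7.750000]

Step 3: midpoint = (7.500000 + 7.750000)/2 = 7.625000
  f(7.625000) = -4.677734
  f(mid) < 0, so root is in [7.625000, 7.750000]

Step 4: midpoint = (7.625000 + 7.750000)/2 = 7.687500
  f(7.687500) = 6.313232
  f(mid) > 0, so root is in [7.625000, 7.687500]

midpoint = 7.687500


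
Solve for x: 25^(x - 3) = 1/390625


Express both sides with the same base.
1/390625 = 25^(-4)
Since the bases match, equate exponents: x - 3 = -4
So x = -4 - (-3) = -1

x = -1


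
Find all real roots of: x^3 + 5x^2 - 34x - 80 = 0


Let p(x) = x^3 + 5x^2 - 34x - 80. By the rational root theorem (leading coefficient 1), any rational root is an integer divisor of 80: try ±1, ±2, ... in turn.
Test x = 1: value = -108 ≠ 0.
Test x = -1: value = -42 ≠ 0.
Test x = 2: value = -120 ≠ 0.
Test x = -2: value = 0 ✓, so (x + 2) is a factor.
Synthetic division by (x + 2): bring down 1; 1(-2) + 5 = 3; 3(-2) - 34 = -40; (-40)(-2) - 80 = 0 → quotient x^2 + 3x - 40, remainder 0.
Solve the quadratic x^2 + 3x - 40 = 0: discriminant = 3^2 - 4(1)(-40) = 9 + 160 = 169.
sqrt(169) = 13, so x = (-3 ± 13)/2: x = 5 or x = -8.

x = -8, x = -2, x = 5


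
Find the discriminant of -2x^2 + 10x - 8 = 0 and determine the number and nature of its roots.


For ax^2 + bx + c = 0, discriminant D = b^2 - 4ac
Here a = -2, b = 10, c = -8
D = (10)^2 - 4(-2)(-8) = 100 - 64 = 36

D = 36 > 0 and is a perfect square (sqrt = 6)
The equation has 2 distinct real rational roots.

Discriminant = 36, 2 distinct real rational roots


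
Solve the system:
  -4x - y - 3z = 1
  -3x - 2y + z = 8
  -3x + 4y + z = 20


Using Cramer's rule. Expand each determinant along the first row.
D  = (-4)*[(-2)*1 - 1*4] - (-1)*[(-3)*1 - 1*(-3)] + (-3)*[(-3)*4 - (-2)*(-3)]
  = (-4)*(-6) - (-1)*(0) + (-3)*(-18) = 78
Dx = 1*[(-2)*1 - 1*4] - (-1)*[8*1 - 1*20] + (-3)*[8*4 - (-2)*20]
  = 1*(-6) - (-1)*(-12) + (-3)*(72) = -234
Dy = (-4)*[8*1 - 1*20] - 1*[(-3)*1 - 1*(-3)] + (-3)*[(-3)*20 - 8*(-3)]
  = (-4)*(-12) - 1*(0) + (-3)*(-36) = 156
Dz = (-4)*[(-2)*20 - 8*4] - (-1)*[(-3)*20 - 8*(-3)] + 1*[(-3)*4 - (-2)*(-3)]
  = (-4)*(-72) - (-1)*(-36) + 1*(-18) = 234
x = Dx/D = -234/78 = -3, y = Dy/D = 156/78 = 2, z = Dz/D = 234/78 = 3
Check eq1: (-4)(-3) + (-1)(2) + (-3)(3) = 1 = 1 ✓
Check eq2: (-3)(-3) + (-2)(2) + (1)(3) = 8 = 8 ✓
Check eq3: (-3)(-3) + (4)(2) + (1)(3) = 20 = 20 ✓

x = -3, y = 2, z = 3


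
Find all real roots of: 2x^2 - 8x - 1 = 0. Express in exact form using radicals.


Using the quadratic formula: x = (-b ± sqrt(b^2 - 4ac)) / (2a)
Here a = 2, b = -8, c = -1
Discriminant = b^2 - 4ac = (-8)^2 - 4(2)(-1) = 64 + 8 = 72
Since discriminant = 72 > 0, there are two real roots.
x = (8 ± 6*sqrt(2)) / 4
Simplifying: x = (4 ± 3*sqrt(2)) / 2
Numerically: x ≈ 4.1213 or x ≈ -0.1213

x = (4 + 3*sqrt(2)) / 2 or x = (4 - 3*sqrt(2)) / 2


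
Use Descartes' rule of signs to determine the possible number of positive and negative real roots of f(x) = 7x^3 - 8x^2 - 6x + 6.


Descartes' rule of signs:

For positive roots, count sign changes in f(x) = 7x^3 - 8x^2 - 6x + 6:
Signs of coefficients: +, -, -, +
Number of sign changes: 2
Possible positive real roots: 2, 0

For negative roots, examine f(-x) = -7x^3 - 8x^2 + 6x + 6:
Signs of coefficients: -, -, +, +
Number of sign changes: 1
Possible negative real roots: 1

Positive roots: 2 or 0; Negative roots: 1


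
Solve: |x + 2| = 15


An absolute value equation |expr| = 15 gives two cases:
Case 1: x + 2 = 15
  x = 13, so x = 13
Case 2: x + 2 = -15
  x = -17, so x = -17

x = -17, x = 13


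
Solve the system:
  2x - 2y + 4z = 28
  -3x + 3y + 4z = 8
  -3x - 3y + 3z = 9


Using Cramer's rule. Expand each determinant along the first row.
D  = 2*[3*3 - 4*(-3)] - (-2)*[(-3)*3 - 4*(-3)] + 4*[(-3)*(-3) - 3*(-3)]
  = 2*(21) - (-2)*(3) + 4*(18) = 120
Dx = 28*[3*3 - 4*(-3)] - (-2)*[8*3 - 4*9] + 4*[8*(-3) - 3*9]
  = 28*(21) - (-2)*(-12) + 4*(-51) = 360
Dy = 2*[8*3 - 4*9] - 28*[(-3)*3 - 4*(-3)] + 4*[(-3)*9 - 8*(-3)]
  = 2*(-12) - 28*(3) + 4*(-3) = -120
Dz = 2*[3*9 - 8*(-3)] - (-2)*[(-3)*9 - 8*(-3)] + 28*[(-3)*(-3) - 3*(-3)]
  = 2*(51) - (-2)*(-3) + 28*(18) = 600
x = Dx/D = 360/120 = 3, y = Dy/D = -120/120 = -1, z = Dz/D = 600/120 = 5
Check eq1: (2)(3) + (-2)(-1) + (4)(5) = 28 = 28 ✓
Check eq2: (-3)(3) + (3)(-1) + (4)(5) = 8 = 8 ✓
Check eq3: (-3)(3) + (-3)(-1) + (3)(5) = 9 = 9 ✓

x = 3, y = -1, z = 5


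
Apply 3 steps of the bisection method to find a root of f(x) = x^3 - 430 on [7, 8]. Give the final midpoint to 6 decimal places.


f(x) = x^3 - 430
f(7) = -87 < 0
f(8) = 82 > 0

Step 1: midpoint = (7.000000 + 8.000000)/2 = 7.500000
  f(7.500000) = -8.125000
  f(mid) < 0, so root is in [7.500000, 8.000000]

Step 2: midpoint = (7.500000 + 8.000000)/2 = 7.750000
  f(7.750000) = 35.484375
  f(mid) > 0, so root is in [7.500000, 7.750000]

Step 3: midpoint = (7.500000 + 7.750000)/2 = 7.625000
  f(7.625000) = 13.322266
  f(mid) > 0, so root is in [7.500000, 7.625000]

midpoint = 7.625000


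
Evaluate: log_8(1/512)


We need the exponent such that 8^? = 1/512
8^(-3) = 1/8^3 = 1/512
Therefore log_8(1/512) = -3

-3


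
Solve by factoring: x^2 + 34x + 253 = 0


We need two numbers that multiply to 253 and add to 34.
Those numbers are 11 and 23 (since 11 * 23 = 253 and 11 + 23 = 34).
So x^2 + 34x + 253 = (x + 11)(x + 23) = 0
Setting each factor to zero: x = -11 or x = -23

x = -23, x = -11


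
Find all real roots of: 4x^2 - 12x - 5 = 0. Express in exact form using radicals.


Using the quadratic formula: x = (-b ± sqrt(b^2 - 4ac)) / (2a)
Here a = 4, b = -12, c = -5
Discriminant = b^2 - 4ac = (-12)^2 - 4(4)(-5) = 144 + 80 = 224
Since discriminant = 224 > 0, there are two real roots.
x = (12 ± 4*sqrt(14)) / 8
Simplifying: x = (3 ± sqrt(14)) / 2
Numerically: x ≈ 3.3708 or x ≈ -0.3708

x = (3 + sqrt(14)) / 2 or x = (3 - sqrt(14)) / 2


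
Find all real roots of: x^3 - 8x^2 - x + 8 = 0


Let p(x) = x^3 - 8x^2 - x + 8. By the rational root theorem (leading coefficient 1), any rational root is an integer divisor of 8: try ±1, ±2, ... in turn.
Test x = 1: value = 0 ✓, so (x - 1) is a factor.
Synthetic division by (x - 1): bring down 1; 1(1) - 8 = -7; (-7)(1) - 1 = -8; (-8)(1) + 8 = 0 → quotient x^2 - 7x - 8, remainder 0.
Solve the quadratic x^2 - 7x - 8 = 0: discriminant = (-7)^2 - 4(1)(-8) = 49 + 32 = 81.
sqrt(81) = 9, so x = (7 ± 9)/2: x = 8 or x = -1.

x = -1, x = 1, x = 8


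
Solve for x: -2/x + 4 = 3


Subtract 4 from both sides: -2/x = -1
Multiply both sides by x: -2 = -1 * x
Divide by -1: x = 2

x = 2


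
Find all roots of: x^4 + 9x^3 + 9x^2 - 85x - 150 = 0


Let p(x) = x^4 + 9x^3 + 9x^2 - 85x - 150. By the rational root theorem (leading coefficient 1), any rational root is an integer divisor of 150: try ±1, ±2, ... in turn.
Test x = 1: value = -216 ≠ 0.
Test x = -1: value = -64 ≠ 0.
Test x = 2: value = -196 ≠ 0.
Test x = -2: value = 0 ✓, so (x + 2) is a factor.
Synthetic division by (x + 2): bring down 1; 1(-2) + 9 = 7; 7(-2) + 9 = -5; (-5)(-2) - 85 = -75; (-75)(-2) - 150 = 0 → quotient x^3 + 7x^2 - 5x - 75, remainder 0.
Continue with the quotient x^3 + 7x^2 - 5x - 75 (candidates must divide 75).
Test x = 3: value = 0 ✓, so (x - 3) is a factor.
Synthetic division by (x - 3): bring down 1; 1(3) + 7 = 10; 10(3) - 5 = 25; 25(3) - 75 = 0 → quotient x^2 + 10x + 25, remainder 0.
Solve the quadratic x^2 + 10x + 25 = 0: discriminant = 10^2 - 4(1)(25) = 100 - 100 = 0.
Discriminant = 0, so a double root: x = -10/2 = -5.
Collecting all roots found:

x = -5 (multiplicity 2), x = -2, x = 3


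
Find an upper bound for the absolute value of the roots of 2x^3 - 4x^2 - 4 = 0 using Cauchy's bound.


Cauchy's bound: all roots r satisfy |r| <= 1 + max(|a_i/a_n|) for i = 0,...,n-1
where a_n is the leading coefficient.

Coefficients: [2, -4, 0, -4]
Leading coefficient a_n = 2
Ratios |a_i/a_n|: 2, 0, 2
Maximum ratio: 2
Cauchy's bound: |r| <= 1 + 2 = 3

Upper bound = 3


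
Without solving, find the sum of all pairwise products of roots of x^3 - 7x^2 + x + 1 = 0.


By Vieta's formulas for x^3 + bx^2 + cx + d = 0:
  r1 + r2 + r3 = -b/a = 7
  r1*r2 + r1*r3 + r2*r3 = c/a = 1
  r1*r2*r3 = -d/a = -1


Sum of pairwise products = 1


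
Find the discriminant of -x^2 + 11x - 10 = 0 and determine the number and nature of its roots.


For ax^2 + bx + c = 0, discriminant D = b^2 - 4ac
Here a = -1, b = 11, c = -10
D = (11)^2 - 4(-1)(-10) = 121 - 40 = 81

D = 81 > 0 and is a perfect square (sqrt = 9)
The equation has 2 distinct real rational roots.

Discriminant = 81, 2 distinct real rational roots


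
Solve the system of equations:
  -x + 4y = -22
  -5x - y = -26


Using Cramer's rule:
Determinant D = (-1)(-1) - (-5)(4) = 1 + 20 = 21
Dx = (-22)(-1) - (-26)(4) = 22 + 104 = 126
Dy = (-1)(-26) - (-5)(-22) = 26 - 110 = -84
x = Dx/D = 126/21 = 6
y = Dy/D = -84/21 = -4

x = 6, y = -4


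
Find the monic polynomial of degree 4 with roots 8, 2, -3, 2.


A monic polynomial with roots 8, 2, -3, 2 is:
p(x) = (x - 8)(x - 2)(x + 3)(x - 2)
After multiplying by (x - 8): x - 8
After multiplying by (x - 2): x^2 - 10x + 16
After multiplying by (x + 3): x^3 - 7x^2 - 14x + 48
After multiplying by (x - 2): x^4 - 9x^3 + 76x - 96

x^4 - 9x^3 + 76x - 96


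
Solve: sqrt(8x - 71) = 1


Square both sides: 8x - 71 = 1^2 = 1
8x = 1 + 71 = 72
x = 9
Check: sqrt(8*9 - 71) = sqrt(1) = 1 ✓

x = 9


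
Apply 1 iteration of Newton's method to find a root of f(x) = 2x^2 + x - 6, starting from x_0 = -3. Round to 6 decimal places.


Newton's method: x_(n+1) = x_n - f(x_n)/f'(x_n)
f(x) = 2x^2 + x - 6
f'(x) = 4x + 1

Iteration 1:
  f(-3.000000) = 9.000000
  f'(-3.000000) = -11.000000
  x_1 = -3.000000 - (9.000000)/(-11.000000) = -2.181818

x_1 = -2.181818


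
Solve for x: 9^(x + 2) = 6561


Express both sides with the same base.
6561 = 9^4
Since the bases match, equate exponents: x + 2 = 4
So x = 4 - (2) = 2

x = 2


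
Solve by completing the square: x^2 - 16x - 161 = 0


Start: x^2 - 16x - 161 = 0
Move constant: x^2 - 16x = 161
Half of -16 is -8, squared is 64
Add 64 to both sides: x^2 - 16x + 64 = 225
(x - 8)^2 = 225
x - 8 = ±15
x = 8 + 15 = 23 or x = 8 - 15 = -7

x = -7, x = 23


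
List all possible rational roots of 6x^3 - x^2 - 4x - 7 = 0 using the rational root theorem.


Rational root theorem: possible roots are ±p/q where:
  p divides the constant term (-7): p ∈ {1, 7}
  q divides the leading coefficient (6): q ∈ {1, 2, 3, 6}

All possible rational roots: -7, -7/2, -7/3, -7/6, -1, -1/2, -1/3, -1/6, 1/6, 1/3, 1/2, 1, 7/6, 7/3, 7/2, 7

-7, -7/2, -7/3, -7/6, -1, -1/2, -1/3, -1/6, 1/6, 1/3, 1/2, 1, 7/6, 7/3, 7/2, 7


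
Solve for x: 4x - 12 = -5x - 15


Starting with: 4x - 12 = -5x - 15
Move all x terms to left: (4 + 5)x = -15 + 12
Simplify: 9x = -3
Divide both sides by 9: x = -1/3

x = -1/3


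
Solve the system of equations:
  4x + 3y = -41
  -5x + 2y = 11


Using Cramer's rule:
Determinant D = (4)(2) - (-5)(3) = 8 + 15 = 23
Dx = (-41)(2) - (11)(3) = -82 - 33 = -115
Dy = (4)(11) - (-5)(-41) = 44 - 205 = -161
x = Dx/D = -115/23 = -5
y = Dy/D = -161/23 = -7

x = -5, y = -7


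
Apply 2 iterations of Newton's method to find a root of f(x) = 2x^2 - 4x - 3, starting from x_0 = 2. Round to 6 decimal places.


Newton's method: x_(n+1) = x_n - f(x_n)/f'(x_n)
f(x) = 2x^2 - 4x - 3
f'(x) = 4x - 4

Iteration 1:
  f(2.000000) = -3.000000
  f'(2.000000) = 4.000000
  x_1 = 2.000000 - (-3.000000)/(4.000000) = 2.750000

Iteration 2:
  f(2.750000) = 1.125000
  f'(2.750000) = 7.000000
  x_2 = 2.750000 - (1.125000)/(7.000000) = 2.589286

x_2 = 2.589286


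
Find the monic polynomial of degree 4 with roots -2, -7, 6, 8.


A monic polynomial with roots -2, -7, 6, 8 is:
p(x) = (x + 2)(x + 7)(x - 6)(x - 8)
After multiplying by (x + 2): x + 2
After multiplying by (x + 7): x^2 + 9x + 14
After multiplying by (x - 6): x^3 + 3x^2 - 40x - 84
After multiplying by (x - 8): x^4 - 5x^3 - 64x^2 + 236x + 672

x^4 - 5x^3 - 64x^2 + 236x + 672


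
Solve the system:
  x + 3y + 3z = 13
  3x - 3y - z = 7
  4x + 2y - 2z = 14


Using Cramer's rule. Expand each determinant along the first row.
D  = 1*[(-3)*(-2) - (-1)*2] - 3*[3*(-2) - (-1)*4] + 3*[3*2 - (-3)*4]
  = 1*(8) - 3*(-2) + 3*(18) = 68
Dx = 13*[(-3)*(-2) - (-1)*2] - 3*[7*(-2) - (-1)*14] + 3*[7*2 - (-3)*14]
  = 13*(8) - 3*(0) + 3*(56) = 272
Dy = 1*[7*(-2) - (-1)*14] - 13*[3*(-2) - (-1)*4] + 3*[3*14 - 7*4]
  = 1*(0) - 13*(-2) + 3*(14) = 68
Dz = 1*[(-3)*14 - 7*2] - 3*[3*14 - 7*4] + 13*[3*2 - (-3)*4]
  = 1*(-56) - 3*(14) + 13*(18) = 136
x = Dx/D = 272/68 = 4, y = Dy/D = 68/68 = 1, z = Dz/D = 136/68 = 2
Check eq1: (1)(4) + (3)(1) + (3)(2) = 13 = 13 ✓
Check eq2: (3)(4) + (-3)(1) + (-1)(2) = 7 = 7 ✓
Check eq3: (4)(4) + (2)(1) + (-2)(2) = 14 = 14 ✓

x = 4, y = 1, z = 2


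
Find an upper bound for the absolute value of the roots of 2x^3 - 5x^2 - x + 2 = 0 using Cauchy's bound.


Cauchy's bound: all roots r satisfy |r| <= 1 + max(|a_i/a_n|) for i = 0,...,n-1
where a_n is the leading coefficient.

Coefficients: [2, -5, -1, 2]
Leading coefficient a_n = 2
Ratios |a_i/a_n|: 5/2, 1/2, 1
Maximum ratio: 5/2
Cauchy's bound: |r| <= 1 + 5/2 = 7/2

Upper bound = 7/2


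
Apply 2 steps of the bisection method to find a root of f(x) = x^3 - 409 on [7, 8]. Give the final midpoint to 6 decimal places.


f(x) = x^3 - 409
f(7) = -66 < 0
f(8) = 103 > 0

Step 1: midpoint = (7.000000 + 8.000000)/2 = 7.500000
  f(7.500000) = 12.875000
  f(mid) > 0, so root is in [7.000000, 7.500000]

Step 2: midpoint = (7.000000 + 7.500000)/2 = 7.250000
  f(7.250000) = -27.921875
  f(mid) < 0, so root is in [7.250000, 7.500000]

midpoint = 7.250000


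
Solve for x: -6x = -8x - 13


Starting with: -6x = -8x - 13
Move all x terms to left: (-6 + 8)x = -13 - 0
Simplify: 2x = -13
Divide both sides by 2: x = -13/2

x = -13/2


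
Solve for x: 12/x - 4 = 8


Subtract -4 from both sides: 12/x = 12
Multiply both sides by x: 12 = 12 * x
Divide by 12: x = 1

x = 1


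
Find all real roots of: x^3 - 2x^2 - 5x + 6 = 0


Let p(x) = x^3 - 2x^2 - 5x + 6. By the rational root theorem (leading coefficient 1), any rational root is an integer divisor of 6: try ±1, ±2, ... in turn.
Test x = 1: value = 0 ✓, so (x - 1) is a factor.
Synthetic division by (x - 1): bring down 1; 1(1) - 2 = -1; (-1)(1) - 5 = -6; (-6)(1) + 6 = 0 → quotient x^2 - x - 6, remainder 0.
Solve the quadratic x^2 - x - 6 = 0: discriminant = (-1)^2 - 4(1)(-6) = 1 + 24 = 25.
sqrt(25) = 5, so x = (1 ± 5)/2: x = 3 or x = -2.

x = -2, x = 1, x = 3


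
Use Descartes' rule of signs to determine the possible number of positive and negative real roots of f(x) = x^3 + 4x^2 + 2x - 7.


Descartes' rule of signs:

For positive roots, count sign changes in f(x) = x^3 + 4x^2 + 2x - 7:
Signs of coefficients: +, +, +, -
Number of sign changes: 1
Possible positive real roots: 1

For negative roots, examine f(-x) = -x^3 + 4x^2 - 2x - 7:
Signs of coefficients: -, +, -, -
Number of sign changes: 2
Possible negative real roots: 2, 0

Positive roots: 1; Negative roots: 2 or 0


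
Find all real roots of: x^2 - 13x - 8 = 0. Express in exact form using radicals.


Using the quadratic formula: x = (-b ± sqrt(b^2 - 4ac)) / (2a)
Here a = 1, b = -13, c = -8
Discriminant = b^2 - 4ac = (-13)^2 - 4(1)(-8) = 169 + 32 = 201
Since discriminant = 201 > 0, there are two real roots.
x = (13 ± sqrt(201)) / 2
Numerically: x ≈ 13.5887 or x ≈ -0.5887

x = (13 + sqrt(201)) / 2 or x = (13 - sqrt(201)) / 2


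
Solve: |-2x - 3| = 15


An absolute value equation |expr| = 15 gives two cases:
Case 1: -2x - 3 = 15
  -2x = 18, so x = -9
Case 2: -2x - 3 = -15
  -2x = -12, so x = 6

x = -9, x = 6


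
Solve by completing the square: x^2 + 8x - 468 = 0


Start: x^2 + 8x - 468 = 0
Move constant: x^2 + 8x = 468
Half of 8 is 4, squared is 16
Add 16 to both sides: x^2 + 8x + 16 = 484
(x + 4)^2 = 484
x + 4 = ±22
x = -4 + 22 = 18 or x = -4 - 22 = -26

x = -26, x = 18


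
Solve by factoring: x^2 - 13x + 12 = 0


We need two numbers that multiply to 12 and add to -13.
Those numbers are -12 and -1 (since (-12) * (-1) = 12 and (-12) + (-1) = -13).
So x^2 - 13x + 12 = (x - 12)(x - 1) = 0
Setting each factor to zero: x = 12 or x = 1

x = 1, x = 12


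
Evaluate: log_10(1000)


We need the exponent such that 10^? = 1000
10^3 = 1000
Therefore log_10(1000) = 3

3


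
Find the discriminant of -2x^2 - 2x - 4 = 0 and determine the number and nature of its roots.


For ax^2 + bx + c = 0, discriminant D = b^2 - 4ac
Here a = -2, b = -2, c = -4
D = (-2)^2 - 4(-2)(-4) = 4 - 32 = -28

D = -28 < 0
The equation has no real roots (2 complex conjugate roots).

Discriminant = -28, no real roots (2 complex conjugate roots)


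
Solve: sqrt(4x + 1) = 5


Square both sides: 4x + 1 = 5^2 = 25
4x = 25 - 1 = 24
x = 6
Check: sqrt(4*6 + 1) = sqrt(25) = 5 ✓

x = 6


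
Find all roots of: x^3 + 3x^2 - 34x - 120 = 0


Let p(x) = x^3 + 3x^2 - 34x - 120. By the rational root theorem (leading coefficient 1), any rational root is an integer divisor of 120: try ±1, ±2, ... in turn.
Test x = 1: value = -150 ≠ 0.
Test x = -1: value = -84 ≠ 0.
Test x = 2: value = -168 ≠ 0.
Test x = -2: value = -48 ≠ 0.
Test x = 3: value = -168 ≠ 0.
Test x = -3: value = -18 ≠ 0.
Test x = 4: value = -144 ≠ 0.
Test x = -4: value = 0 ✓, so (x + 4) is a factor.
Synthetic division by (x + 4): bring down 1; 1(-4) + 3 = -1; (-1)(-4) - 34 = -30; (-30)(-4) - 120 = 0 → quotient x^2 - x - 30, remainder 0.
Solve the quadratic x^2 - x - 30 = 0: discriminant = (-1)^2 - 4(1)(-30) = 1 + 120 = 121.
sqrt(121) = 11, so x = (1 ± 11)/2: x = 6 or x = -5.
Collecting all roots found:

x = -5, x = -4, x = 6


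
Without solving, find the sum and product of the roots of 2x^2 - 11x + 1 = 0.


By Vieta's formulas for ax^2 + bx + c = 0:
  Sum of roots = -b/a
  Product of roots = c/a

Here a = 2, b = -11, c = 1
Sum = -(-11)/2 = 11/2
Product = 1/2 = 1/2

Sum = 11/2, Product = 1/2


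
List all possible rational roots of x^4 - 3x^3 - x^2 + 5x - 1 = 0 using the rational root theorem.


Rational root theorem: possible roots are ±p/q where:
  p divides the constant term (-1): p ∈ {1}
  q divides the leading coefficient (1): q ∈ {1}

All possible rational roots: -1, 1

-1, 1


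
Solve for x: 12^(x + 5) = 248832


Express both sides with the same base.
248832 = 12^5
Since the bases match, equate exponents: x + 5 = 5
So x = 5 - (5) = 0

x = 0


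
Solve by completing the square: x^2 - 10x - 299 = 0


Start: x^2 - 10x - 299 = 0
Move constant: x^2 - 10x = 299
Half of -10 is -5, squared is 25
Add 25 to both sides: x^2 - 10x + 25 = 324
(x - 5)^2 = 324
x - 5 = ±18
x = 5 + 18 = 23 or x = 5 - 18 = -13

x = -13, x = 23


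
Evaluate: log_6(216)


We need the exponent such that 6^? = 216
6^3 = 216
Therefore log_6(216) = 3

3


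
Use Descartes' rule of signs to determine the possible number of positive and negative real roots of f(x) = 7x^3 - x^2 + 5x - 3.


Descartes' rule of signs:

For positive roots, count sign changes in f(x) = 7x^3 - x^2 + 5x - 3:
Signs of coefficients: +, -, +, -
Number of sign changes: 3
Possible positive real roots: 3, 1

For negative roots, examine f(-x) = -7x^3 - x^2 - 5x - 3:
Signs of coefficients: -, -, -, -
Number of sign changes: 0
Possible negative real roots: 0

Positive roots: 3 or 1; Negative roots: 0


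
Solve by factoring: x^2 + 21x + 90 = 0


We need two numbers that multiply to 90 and add to 21.
Those numbers are 6 and 15 (since 6 * 15 = 90 and 6 + 15 = 21).
So x^2 + 21x + 90 = (x + 6)(x + 15) = 0
Setting each factor to zero: x = -6 or x = -15

x = -15, x = -6


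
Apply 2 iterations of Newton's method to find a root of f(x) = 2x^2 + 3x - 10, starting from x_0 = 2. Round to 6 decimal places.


Newton's method: x_(n+1) = x_n - f(x_n)/f'(x_n)
f(x) = 2x^2 + 3x - 10
f'(x) = 4x + 3

Iteration 1:
  f(2.000000) = 4.000000
  f'(2.000000) = 11.000000
  x_1 = 2.000000 - (4.000000)/(11.000000) = 1.636364

Iteration 2:
  f(1.636364) = 0.264463
  f'(1.636364) = 9.545455
  x_2 = 1.636364 - (0.264463)/(9.545455) = 1.608658

x_2 = 1.608658


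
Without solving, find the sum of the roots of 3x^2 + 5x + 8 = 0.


By Vieta's formulas for ax^2 + bx + c = 0:
  Sum of roots = -b/a
  Product of roots = c/a

Here a = 3, b = 5, c = 8
Sum = -(5)/3 = -5/3
Product = 8/3 = 8/3

Sum = -5/3


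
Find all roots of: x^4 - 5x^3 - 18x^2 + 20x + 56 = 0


Let p(x) = x^4 - 5x^3 - 18x^2 + 20x + 56. By the rational root theorem (leading coefficient 1), any rational root is an integer divisor of 56: try ±1, ±2, ... in turn.
Test x = 1: value = 54 ≠ 0.
Test x = -1: value = 24 ≠ 0.
Test x = 2: value = 0 ✓, so (x - 2) is a factor.
Synthetic division by (x - 2): bring down 1; 1(2) - 5 = -3; (-3)(2) - 18 = -24; (-24)(2) + 20 = -28; (-28)(2) + 56 = 0 → quotient x^3 - 3x^2 - 24x - 28, remainder 0.
Continue with the quotient x^3 - 3x^2 - 24x - 28 (candidates must divide 28; re-test x = 2 first in case it repeats).
Test x = 2: value = -80 ≠ 0.
Test x = -2: value = 0 ✓, so (x + 2) is a factor.
Synthetic division by (x + 2): bring down 1; 1(-2) - 3 = -5; (-5)(-2) - 24 = -14; (-14)(-2) - 28 = 0 → quotient x^2 - 5x - 14, remainder 0.
Solve the quadratic x^2 - 5x - 14 = 0: discriminant = (-5)^2 - 4(1)(-14) = 25 + 56 = 81.
sqrt(81) = 9, so x = (5 ± 9)/2: x = 7 or x = -2.
Collecting all roots found:

x = -2 (multiplicity 2), x = 2, x = 7


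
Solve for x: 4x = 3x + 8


Starting with: 4x = 3x + 8
Move all x terms to left: (4 - 3)x = 8 - 0
Simplify: x = 8
Divide both sides by 1: x = 8

x = 8


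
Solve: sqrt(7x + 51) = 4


Square both sides: 7x + 51 = 4^2 = 16
7x = 16 - 51 = -35
x = -5
Check: sqrt(7*(-5) + 51) = sqrt(16) = 4 ✓

x = -5


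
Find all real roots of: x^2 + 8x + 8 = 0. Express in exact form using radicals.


Using the quadratic formula: x = (-b ± sqrt(b^2 - 4ac)) / (2a)
Here a = 1, b = 8, c = 8
Discriminant = b^2 - 4ac = 8^2 - 4(1)(8) = 64 - 32 = 32
Since discriminant = 32 > 0, there are two real roots.
x = (-8 ± 4*sqrt(2)) / 2
Simplifying: x = -4 ± 2*sqrt(2)
Numerically: x ≈ -1.1716 or x ≈ -6.8284

x = -4 + 2*sqrt(2) or x = -4 - 2*sqrt(2)


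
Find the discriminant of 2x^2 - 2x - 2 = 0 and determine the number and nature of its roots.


For ax^2 + bx + c = 0, discriminant D = b^2 - 4ac
Here a = 2, b = -2, c = -2
D = (-2)^2 - 4(2)(-2) = 4 + 16 = 20

D = 20 > 0 but not a perfect square
The equation has 2 distinct real irrational roots.

Discriminant = 20, 2 distinct real irrational roots


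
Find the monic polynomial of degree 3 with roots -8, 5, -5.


A monic polynomial with roots -8, 5, -5 is:
p(x) = (x + 8)(x - 5)(x + 5)
After multiplying by (x + 8): x + 8
After multiplying by (x - 5): x^2 + 3x - 40
After multiplying by (x + 5): x^3 + 8x^2 - 25x - 200

x^3 + 8x^2 - 25x - 200


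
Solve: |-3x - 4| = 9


An absolute value equation |expr| = 9 gives two cases:
Case 1: -3x - 4 = 9
  -3x = 13, so x = -13/3
Case 2: -3x - 4 = -9
  -3x = -5, so x = 5/3

x = -13/3, x = 5/3


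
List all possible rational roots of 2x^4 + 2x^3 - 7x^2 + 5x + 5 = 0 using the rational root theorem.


Rational root theorem: possible roots are ±p/q where:
  p divides the constant term (5): p ∈ {1, 5}
  q divides the leading coefficient (2): q ∈ {1, 2}

All possible rational roots: -5, -5/2, -1, -1/2, 1/2, 1, 5/2, 5

-5, -5/2, -1, -1/2, 1/2, 1, 5/2, 5


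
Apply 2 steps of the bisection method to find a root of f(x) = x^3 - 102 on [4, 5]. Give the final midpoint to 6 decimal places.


f(x) = x^3 - 102
f(4) = -38 < 0
f(5) = 23 > 0

Step 1: midpoint = (4.000000 + 5.000000)/2 = 4.500000
  f(4.500000) = -10.875000
  f(mid) < 0, so root is in [4.500000, 5.000000]

Step 2: midpoint = (4.500000 + 5.000000)/2 = 4.750000
  f(4.750000) = 5.171875
  f(mid) > 0, so root is in [4.500000, 4.750000]

midpoint = 4.750000


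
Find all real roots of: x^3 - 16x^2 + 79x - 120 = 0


Let p(x) = x^3 - 16x^2 + 79x - 120. By the rational root theorem (leading coefficient 1), any rational root is an integer divisor of 120: try ±1, ±2, ... in turn.
Test x = 1: value = -56 ≠ 0.
Test x = -1: value = -216 ≠ 0.
Test x = 2: value = -18 ≠ 0.
Test x = -2: value = -350 ≠ 0.
Test x = 3: value = 0 ✓, so (x - 3) is a factor.
Synthetic division by (x - 3): bring down 1; 1(3) - 16 = -13; (-13)(3) + 79 = 40; 40(3) - 120 = 0 → quotient x^2 - 13x + 40, remainder 0.
Solve the quadratic x^2 - 13x + 40 = 0: discriminant = (-13)^2 - 4(1)(40) = 169 - 160 = 9.
sqrt(9) = 3, so x = (13 ± 3)/2: x = 8 or x = 5.

x = 3, x = 5, x = 8


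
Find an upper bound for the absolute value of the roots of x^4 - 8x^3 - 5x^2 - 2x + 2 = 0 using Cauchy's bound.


Cauchy's bound: all roots r satisfy |r| <= 1 + max(|a_i/a_n|) for i = 0,...,n-1
where a_n is the leading coefficient.

Coefficients: [1, -8, -5, -2, 2]
Leading coefficient a_n = 1
Ratios |a_i/a_n|: 8, 5, 2, 2
Maximum ratio: 8
Cauchy's bound: |r| <= 1 + 8 = 9

Upper bound = 9


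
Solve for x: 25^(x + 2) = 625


Express both sides with the same base.
625 = 25^2
Since the bases match, equate exponents: x + 2 = 2
So x = 2 - (2) = 0

x = 0


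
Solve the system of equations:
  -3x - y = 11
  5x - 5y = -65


Using Cramer's rule:
Determinant D = (-3)(-5) - (5)(-1) = 15 + 5 = 20
Dx = (11)(-5) - (-65)(-1) = -55 - 65 = -120
Dy = (-3)(-65) - (5)(11) = 195 - 55 = 140
x = Dx/D = -120/20 = -6
y = Dy/D = 140/20 = 7

x = -6, y = 7


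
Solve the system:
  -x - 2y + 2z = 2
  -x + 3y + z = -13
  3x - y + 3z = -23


Using Cramer's rule. Expand each determinant along the first row.
D  = (-1)*[3*3 - 1*(-1)] - (-2)*[(-1)*3 - 1*3] + 2*[(-1)*(-1) - 3*3]
  = (-1)*(10) - (-2)*(-6) + 2*(-8) = -38
Dx = 2*[3*3 - 1*(-1)] - (-2)*[(-13)*3 - 1*(-23)] + 2*[(-13)*(-1) - 3*(-23)]
  = 2*(10) - (-2)*(-16) + 2*(82) = 152
Dy = (-1)*[(-13)*3 - 1*(-23)] - 2*[(-1)*3 - 1*3] + 2*[(-1)*(-23) - (-13)*3]
  = (-1)*(-16) - 2*(-6) + 2*(62) = 152
Dz = (-1)*[3*(-23) - (-13)*(-1)] - (-2)*[(-1)*(-23) - (-13)*3] + 2*[(-1)*(-1) - 3*3]
  = (-1)*(-82) - (-2)*(62) + 2*(-8) = 190
x = Dx/D = 152/-38 = -4, y = Dy/D = 152/-38 = -4, z = Dz/D = 190/-38 = -5
Check eq1: (-1)(-4) + (-2)(-4) + (2)(-5) = 2 = 2 ✓
Check eq2: (-1)(-4) + (3)(-4) + (1)(-5) = -13 = -13 ✓
Check eq3: (3)(-4) + (-1)(-4) + (3)(-5) = -23 = -23 ✓

x = -4, y = -4, z = -5


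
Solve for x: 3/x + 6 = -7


Subtract 6 from both sides: 3/x = -13
Multiply both sides by x: 3 = -13 * x
Divide by -13: x = -3/13

x = -3/13


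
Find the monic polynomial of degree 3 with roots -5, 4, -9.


A monic polynomial with roots -5, 4, -9 is:
p(x) = (x + 5)(x - 4)(x + 9)
After multiplying by (x + 5): x + 5
After multiplying by (x - 4): x^2 + x - 20
After multiplying by (x + 9): x^3 + 10x^2 - 11x - 180

x^3 + 10x^2 - 11x - 180


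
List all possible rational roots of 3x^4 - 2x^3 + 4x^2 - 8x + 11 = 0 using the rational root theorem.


Rational root theorem: possible roots are ±p/q where:
  p divides the constant term (11): p ∈ {1, 11}
  q divides the leading coefficient (3): q ∈ {1, 3}

All possible rational roots: -11, -11/3, -1, -1/3, 1/3, 1, 11/3, 11

-11, -11/3, -1, -1/3, 1/3, 1, 11/3, 11


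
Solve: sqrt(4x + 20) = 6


Square both sides: 4x + 20 = 6^2 = 36
4x = 36 - 20 = 16
x = 4
Check: sqrt(4*4 + 20) = sqrt(36) = 6 ✓

x = 4


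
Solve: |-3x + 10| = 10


An absolute value equation |expr| = 10 gives two cases:
Case 1: -3x + 10 = 10
  -3x = 0, so x = 0
Case 2: -3x + 10 = -10
  -3x = -20, so x = 20/3

x = 0, x = 20/3


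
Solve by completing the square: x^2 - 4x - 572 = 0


Start: x^2 - 4x - 572 = 0
Move constant: x^2 - 4x = 572
Half of -4 is -2, squared is 4
Add 4 to both sides: x^2 - 4x + 4 = 576
(x - 2)^2 = 576
x - 2 = ±24
x = 2 + 24 = 26 or x = 2 - 24 = -22

x = -22, x = 26


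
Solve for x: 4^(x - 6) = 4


Express both sides with the same base.
4 = 4^1
Since the bases match, equate exponents: x - 6 = 1
So x = 1 - (-6) = 7

x = 7


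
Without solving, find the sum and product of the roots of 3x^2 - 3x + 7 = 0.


By Vieta's formulas for ax^2 + bx + c = 0:
  Sum of roots = -b/a
  Product of roots = c/a

Here a = 3, b = -3, c = 7
Sum = -(-3)/3 = 1
Product = 7/3 = 7/3

Sum = 1, Product = 7/3


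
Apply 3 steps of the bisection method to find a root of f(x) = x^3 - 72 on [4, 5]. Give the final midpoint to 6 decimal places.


f(x) = x^3 - 72
f(4) = -8 < 0
f(5) = 53 > 0

Step 1: midpoint = (4.000000 + 5.000000)/2 = 4.500000
  f(4.500000) = 19.125000
  f(mid) > 0, so root is in [4.000000, 4.500000]

Step 2: midpoint = (4.000000 + 4.500000)/2 = 4.250000
  f(4.250000) = 4.765625
  f(mid) > 0, so root is in [4.000000, 4.250000]

Step 3: midpoint = (4.000000 + 4.250000)/2 = 4.125000
  f(4.125000) = -1.810547
  f(mid) < 0, so root is in [4.125000, 4.250000]

midpoint = 4.125000


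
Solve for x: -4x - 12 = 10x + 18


Starting with: -4x - 12 = 10x + 18
Move all x terms to left: (-4 - 10)x = 18 + 12
Simplify: -14x = 30
Divide both sides by -14: x = -15/7

x = -15/7


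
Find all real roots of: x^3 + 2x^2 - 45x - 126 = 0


Let p(x) = x^3 + 2x^2 - 45x - 126. By the rational root theorem (leading coefficient 1), any rational root is an integer divisor of 126: try ±1, ±2, ... in turn.
Test x = 1: value = -168 ≠ 0.
Test x = -1: value = -80 ≠ 0.
Test x = 2: value = -200 ≠ 0.
Test x = -2: value = -36 ≠ 0.
Test x = 3: value = -216 ≠ 0.
Test x = -3: value = 0 ✓, so (x + 3) is a factor.
Synthetic division by (x + 3): bring down 1; 1(-3) + 2 = -1; (-1)(-3) - 45 = -42; (-42)(-3) - 126 = 0 → quotient x^2 - x - 42, remainder 0.
Solve the quadratic x^2 - x - 42 = 0: discriminant = (-1)^2 - 4(1)(-42) = 1 + 168 = 169.
sqrt(169) = 13, so x = (1 ± 13)/2: x = 7 or x = -6.

x = -6, x = -3, x = 7


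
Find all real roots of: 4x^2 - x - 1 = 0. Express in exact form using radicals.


Using the quadratic formula: x = (-b ± sqrt(b^2 - 4ac)) / (2a)
Here a = 4, b = -1, c = -1
Discriminant = b^2 - 4ac = (-1)^2 - 4(4)(-1) = 1 + 16 = 17
Since discriminant = 17 > 0, there are two real roots.
x = (1 ± sqrt(17)) / 8
Numerically: x ≈ 0.6404 or x ≈ -0.3904

x = (1 + sqrt(17)) / 8 or x = (1 - sqrt(17)) / 8


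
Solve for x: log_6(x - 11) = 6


Convert to exponential form: x - 11 = 6^6 = 46656
x = 46656 + 11 = 46667
Check: log_6(46667 - 11) = log_6(46656) = log_6(46656) = 6 ✓

x = 46667


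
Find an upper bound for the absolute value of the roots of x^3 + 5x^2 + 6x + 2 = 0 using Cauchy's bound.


Cauchy's bound: all roots r satisfy |r| <= 1 + max(|a_i/a_n|) for i = 0,...,n-1
where a_n is the leading coefficient.

Coefficients: [1, 5, 6, 2]
Leading coefficient a_n = 1
Ratios |a_i/a_n|: 5, 6, 2
Maximum ratio: 6
Cauchy's bound: |r| <= 1 + 6 = 7

Upper bound = 7


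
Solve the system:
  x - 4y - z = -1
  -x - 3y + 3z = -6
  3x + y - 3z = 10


Using Cramer's rule. Expand each determinant along the first row.
D  = 1*[(-3)*(-3) - 3*1] - (-4)*[(-1)*(-3) - 3*3] + (-1)*[(-1)*1 - (-3)*3]
  = 1*(6) - (-4)*(-6) + (-1)*(8) = -26
Dx = (-1)*[(-3)*(-3) - 3*1] - (-4)*[(-6)*(-3) - 3*10] + (-1)*[(-6)*1 - (-3)*10]
  = (-1)*(6) - (-4)*(-12) + (-1)*(24) = -78
Dy = 1*[(-6)*(-3) - 3*10] - (-1)*[(-1)*(-3) - 3*3] + (-1)*[(-1)*10 - (-6)*3]
  = 1*(-12) - (-1)*(-6) + (-1)*(8) = -26
Dz = 1*[(-3)*10 - (-6)*1] - (-4)*[(-1)*10 - (-6)*3] + (-1)*[(-1)*1 - (-3)*3]
  = 1*(-24) - (-4)*(8) + (-1)*(8) = 0
x = Dx/D = -78/-26 = 3, y = Dy/D = -26/-26 = 1, z = Dz/D = 0/-26 = 0
Check eq1: (1)(3) + (-4)(1) + (-1)(0) = -1 = -1 ✓
Check eq2: (-1)(3) + (-3)(1) + (3)(0) = -6 = -6 ✓
Check eq3: (3)(3) + (1)(1) + (-3)(0) = 10 = 10 ✓

x = 3, y = 1, z = 0
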